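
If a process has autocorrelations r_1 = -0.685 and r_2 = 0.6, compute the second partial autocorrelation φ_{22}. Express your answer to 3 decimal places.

φ_{22} = (r_2 − r_1²) / (1 − r_1²)
r_1² = (-0.685)² = 0.469225
Numerator = 0.6 − 0.4692 = 0.1308; denominator = 1 − 0.4692 = 0.5308
φ_{22} = 0.1308 / 0.5308 = 0.246

0.246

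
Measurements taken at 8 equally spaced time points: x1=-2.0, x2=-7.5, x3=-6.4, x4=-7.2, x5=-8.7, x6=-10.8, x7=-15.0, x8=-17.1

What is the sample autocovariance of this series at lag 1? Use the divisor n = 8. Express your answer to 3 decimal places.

Mean x̄ = (-2.0 − 7.5 − 6.4 − 7.2 − 8.7 − 10.8 − 15.0 − 17.1)/8 = -9.3375
Deviations: 7.3375, 1.8375, 2.9375, 2.1375, 0.6375, -1.4625, -5.6625, -7.7625
Σ_{t=1}^{7}(x_t−x̄)(x_{t+1}−x̄) = 77.8261
γ_1 = 77.8261 / 8 = 9.728

9.728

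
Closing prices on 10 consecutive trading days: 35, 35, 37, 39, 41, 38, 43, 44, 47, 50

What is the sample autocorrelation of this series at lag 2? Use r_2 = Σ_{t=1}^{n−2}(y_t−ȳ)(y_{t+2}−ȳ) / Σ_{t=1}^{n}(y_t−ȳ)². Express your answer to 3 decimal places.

Mean ȳ = (35 + 35 + 37 + 39 + 41 + 38 + 43 + 44 + 47 + 50)/10 = 40.9000
Numerator Σ_{t=1}^{8}(y_t−ȳ)(y_{t+2}−ȳ) = 71.5800
Denominator Σ(y_t−ȳ)² = 230.9000
r_2 = 71.5800 / 230.9000 = 0.310

0.310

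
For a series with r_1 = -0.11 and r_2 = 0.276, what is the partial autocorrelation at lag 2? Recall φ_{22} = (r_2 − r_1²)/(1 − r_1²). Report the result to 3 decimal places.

φ_{22} = (r_2 − r_1²) / (1 − r_1²)
r_1² = (-0.11)² = 0.0121
Numerator = 0.276 − 0.0121 = 0.2639; denominator = 1 − 0.0121 = 0.9879
φ_{22} = 0.2639 / 0.9879 = 0.267

0.267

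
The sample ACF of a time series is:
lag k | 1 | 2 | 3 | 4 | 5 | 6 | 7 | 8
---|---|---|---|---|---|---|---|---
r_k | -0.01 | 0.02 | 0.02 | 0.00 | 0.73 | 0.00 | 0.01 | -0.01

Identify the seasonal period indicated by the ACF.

The largest autocorrelation is r_5 = 0.73; the remaining lags stay at or below 0.02.
The dominant spike at lag 5 indicates a seasonal period of 5.

5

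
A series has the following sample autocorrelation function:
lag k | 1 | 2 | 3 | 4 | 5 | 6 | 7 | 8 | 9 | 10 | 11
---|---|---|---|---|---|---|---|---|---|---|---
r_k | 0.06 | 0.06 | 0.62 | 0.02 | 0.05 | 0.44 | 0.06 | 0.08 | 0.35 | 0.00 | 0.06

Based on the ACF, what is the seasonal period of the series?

3

The largest autocorrelation is r_3 = 0.62, with weaker echoes at lags 6 (0.44) and 9 (0.35); the remaining lags stay at or below 0.08.
The dominant spike at lag 3 indicates a seasonal period of 3.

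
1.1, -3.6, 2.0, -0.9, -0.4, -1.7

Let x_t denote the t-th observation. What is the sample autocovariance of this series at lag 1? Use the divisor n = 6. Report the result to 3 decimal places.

Mean x̄ = (1.1 − 3.6 + 2.0 − 0.9 − 0.4 − 1.7)/6 = -0.5833
Σ_{t=1}^{5}(x_t−x̄)(x_{t+1}−x̄) = -13.9519
γ_1 = -13.9519 / 6 = -2.325

-2.325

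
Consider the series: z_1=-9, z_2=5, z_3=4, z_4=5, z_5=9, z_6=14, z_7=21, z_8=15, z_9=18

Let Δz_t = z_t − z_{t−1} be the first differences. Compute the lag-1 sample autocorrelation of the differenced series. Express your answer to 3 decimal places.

First differences Δz: 14, -1, 1, 4, 5, 7, -6, 3
Mean of differences = 3.3750
Numerator Σ(Δz_t−Δz̄)(Δz_{t+1}−Δz̄) = -61.1406
Denominator Σ(Δz_t−Δz̄)² = 241.8750
r_1(Δz) = -61.1406 / 241.8750 = -0.253

-0.253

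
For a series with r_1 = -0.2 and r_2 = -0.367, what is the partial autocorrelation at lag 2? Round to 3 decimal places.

φ_{22} = (r_2 − r_1²) / (1 − r_1²)
r_1² = (-0.2)² = 0.04
Numerator = -0.367 − 0.0400 = -0.4070; denominator = 1 − 0.0400 = 0.9600
φ_{22} = -0.4070 / 0.9600 = -0.424

-0.424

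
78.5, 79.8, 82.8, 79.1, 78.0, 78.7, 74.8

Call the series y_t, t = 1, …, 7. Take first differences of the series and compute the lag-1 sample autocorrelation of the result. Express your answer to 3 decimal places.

First differences Δy: 1.3, 3.0, -3.7, -1.1, 0.7, -3.9
Mean of differences = -0.6167
Numerator Σ(Δy_t−Δȳ)(Δy_{t+1}−Δȳ) = -7.6886
Denominator Σ(Δy_t−Δȳ)² = 39.0083
r_1(Δy) = -7.6886 / 39.0083 = -0.197

-0.197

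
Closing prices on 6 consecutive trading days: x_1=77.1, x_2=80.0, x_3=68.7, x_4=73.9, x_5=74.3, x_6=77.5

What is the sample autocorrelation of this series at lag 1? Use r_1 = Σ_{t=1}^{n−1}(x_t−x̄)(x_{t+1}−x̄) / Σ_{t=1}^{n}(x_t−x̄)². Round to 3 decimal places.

-0.187

Mean x̄ = (77.1 + 80.0 + 68.7 + 73.9 + 74.3 + 77.5)/6 = 75.2500
Deviations from mean: 1.8500, 4.7500, -6.5500, -1.3500, -0.9500, 2.2500
Numerator Σ_{t=1}^{5}(x_t−x̄)(x_{t+1}−x̄) = -14.3375
Denominator Σ(x_t−x̄)² = 76.6750
r_1 = -14.3375 / 76.6750 = -0.187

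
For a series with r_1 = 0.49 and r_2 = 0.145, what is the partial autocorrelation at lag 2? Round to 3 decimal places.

φ_{22} = (r_2 − r_1²) / (1 − r_1²)
r_1² = (0.49)² = 0.2401
Numerator = 0.145 − 0.2401 = -0.0951; denominator = 1 − 0.2401 = 0.7599
φ_{22} = -0.0951 / 0.7599 = -0.125

-0.125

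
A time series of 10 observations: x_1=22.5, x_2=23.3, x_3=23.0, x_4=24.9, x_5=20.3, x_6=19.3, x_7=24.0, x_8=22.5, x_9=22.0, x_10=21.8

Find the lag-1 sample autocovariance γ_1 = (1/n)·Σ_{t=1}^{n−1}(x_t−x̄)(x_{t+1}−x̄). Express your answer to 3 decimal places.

Mean x̄ = (22.5 + 23.3 + 23.0 + 24.9 + 20.3 + 19.3 + 24.0 + 22.5 + 22.0 + 21.8)/10 = 22.3600
Σ_{t=1}^{9}(x_t−x̄)(x_{t+1}−x̄) = -1.2076
γ_1 = -1.2076 / 10 = -0.121

-0.121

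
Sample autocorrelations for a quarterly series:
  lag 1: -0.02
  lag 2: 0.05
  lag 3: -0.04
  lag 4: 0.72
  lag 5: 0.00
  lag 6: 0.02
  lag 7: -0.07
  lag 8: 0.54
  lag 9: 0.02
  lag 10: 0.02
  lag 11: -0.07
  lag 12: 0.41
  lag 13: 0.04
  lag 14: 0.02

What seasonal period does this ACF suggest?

The largest autocorrelation is r_4 = 0.72, with weaker echoes at lags 8 (0.54) and 12 (0.41); the remaining lags stay at or below 0.05.
The dominant spike at lag 4 indicates a seasonal period of 4.

4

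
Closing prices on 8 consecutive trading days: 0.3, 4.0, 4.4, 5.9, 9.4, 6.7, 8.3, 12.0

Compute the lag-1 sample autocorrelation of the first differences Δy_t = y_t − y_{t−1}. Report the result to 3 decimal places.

First differences Δy: 3.7, 0.4, 1.5, 3.5, -2.7, 1.6, 3.7
Mean of differences = 1.6714
Numerator Σ(Δy_t−Δȳ)(Δy_{t+1}−Δȳ) = -10.5008
Denominator Σ(Δy_t−Δȳ)² = 32.3343
r_1(Δy) = -10.5008 / 32.3343 = -0.325

-0.325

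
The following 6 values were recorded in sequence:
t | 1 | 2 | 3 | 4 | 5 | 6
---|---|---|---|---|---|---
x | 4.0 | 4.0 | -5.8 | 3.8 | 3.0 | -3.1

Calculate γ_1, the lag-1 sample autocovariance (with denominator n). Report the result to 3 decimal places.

-5.504

Mean x̄ = (4.0 + 4.0 − 5.8 + 3.8 + 3.0 − 3.1)/6 = 0.9833
Σ_{t=1}^{5}(x_t−x̄)(x_{t+1}−x̄) = -33.0236
γ_1 = -33.0236 / 6 = -5.504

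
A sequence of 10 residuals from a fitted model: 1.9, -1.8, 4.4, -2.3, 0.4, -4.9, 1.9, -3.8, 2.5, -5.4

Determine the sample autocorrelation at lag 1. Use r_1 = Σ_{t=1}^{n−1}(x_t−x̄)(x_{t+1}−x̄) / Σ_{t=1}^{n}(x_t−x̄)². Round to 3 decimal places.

-0.643

Mean x̄ = (1.9 − 1.8 + 4.4 − 2.3 + 0.4 − 4.9 + 1.9 − 3.8 + 2.5 − 5.4)/10 = -0.7100
Numerator Σ_{t=1}^{9}(x_t−x̄)(x_{t+1}−x̄) = -66.9301
Denominator Σ(x_t−x̄)² = 104.0890
r_1 = -66.9301 / 104.0890 = -0.643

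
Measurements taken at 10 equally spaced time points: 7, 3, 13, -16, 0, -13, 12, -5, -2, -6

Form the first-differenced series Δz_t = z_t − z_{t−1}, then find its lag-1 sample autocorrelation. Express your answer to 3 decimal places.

First differences Δz: -4, 10, -29, 16, -13, 25, -17, 3, -4
Mean of differences = -1.4444
Numerator Σ(Δz_t−Δz̄)(Δz_{t+1}−Δz̄) = -1824.3086
Denominator Σ(Δz_t−Δz̄)² = 2302.2222
r_1(Δz) = -1824.3086 / 2302.2222 = -0.792

-0.792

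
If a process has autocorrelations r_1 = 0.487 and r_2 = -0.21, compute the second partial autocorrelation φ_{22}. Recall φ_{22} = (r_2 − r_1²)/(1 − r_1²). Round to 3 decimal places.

-0.586

φ_{22} = (r_2 − r_1²) / (1 − r_1²)
r_1² = (0.487)² = 0.237169
Numerator = -0.21 − 0.2372 = -0.4472; denominator = 1 − 0.2372 = 0.7628
φ_{22} = -0.4472 / 0.7628 = -0.586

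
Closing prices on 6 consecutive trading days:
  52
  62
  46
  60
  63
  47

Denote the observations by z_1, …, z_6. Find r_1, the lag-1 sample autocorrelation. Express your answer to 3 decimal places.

-0.524

Mean z̄ = (52 + 62 + 46 + 60 + 63 + 47)/6 = 55.0000
Deviations from mean: -3.0000, 7.0000, -9.0000, 5.0000, 8.0000, -8.0000
Numerator Σ_{t=1}^{5}(z_t−z̄)(z_{t+1}−z̄) = -153.0000
Denominator Σ(z_t−z̄)² = 292.0000
r_1 = -153.0000 / 292.0000 = -0.524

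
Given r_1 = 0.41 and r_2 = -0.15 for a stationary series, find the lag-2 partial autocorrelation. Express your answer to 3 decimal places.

-0.382

φ_{22} = (r_2 − r_1²) / (1 − r_1²)
r_1² = (0.41)² = 0.1681
Numerator = -0.15 − 0.1681 = -0.3181; denominator = 1 − 0.1681 = 0.8319
φ_{22} = -0.3181 / 0.8319 = -0.382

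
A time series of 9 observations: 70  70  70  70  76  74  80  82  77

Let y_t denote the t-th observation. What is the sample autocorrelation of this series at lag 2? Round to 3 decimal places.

0.306

Mean ȳ = (70 + 70 + 70 + 70 + 76 + 74 + 80 + 82 + 77)/9 = 74.3333
Σ(y_t−ȳ)(y_{t+2}−ȳ) = (18.7778) + (18.7778) + (-7.2222) + (1.4444) + (9.4444) + (-2.5556) + (15.1111) = 53.7778
Denominator Σ(y_t−ȳ)² = 176.0000
r_2 = 53.7778 / 176.0000 = 0.306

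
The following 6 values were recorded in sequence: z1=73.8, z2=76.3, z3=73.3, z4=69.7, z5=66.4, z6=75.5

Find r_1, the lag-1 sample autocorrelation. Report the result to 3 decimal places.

0.064

Mean z̄ = (73.8 + 76.3 + 73.3 + 69.7 + 66.4 + 75.5)/6 = 72.5000
Deviations from mean: 1.3000, 3.8000, 0.8000, -2.8000, -6.1000, 3.0000
Σ(z_t−z̄)(z_{t+1}−z̄) = (4.9400) + (3.0400) + (-2.2400) + (17.0800) + (-18.3000) = 4.5200
Denominator Σ(z_t−z̄)² = 70.8200
r_1 = 4.5200 / 70.8200 = 0.064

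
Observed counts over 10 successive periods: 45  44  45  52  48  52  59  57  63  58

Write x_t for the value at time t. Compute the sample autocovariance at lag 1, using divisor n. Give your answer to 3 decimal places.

26.671

Mean x̄ = (45 + 44 + 45 + 52 + 48 + 52 + 59 + 57 + 63 + 58)/10 = 52.3000
Σ_{t=1}^{9}(x_t−x̄)(x_{t+1}−x̄) = 266.7100
γ_1 = 266.7100 / 10 = 26.671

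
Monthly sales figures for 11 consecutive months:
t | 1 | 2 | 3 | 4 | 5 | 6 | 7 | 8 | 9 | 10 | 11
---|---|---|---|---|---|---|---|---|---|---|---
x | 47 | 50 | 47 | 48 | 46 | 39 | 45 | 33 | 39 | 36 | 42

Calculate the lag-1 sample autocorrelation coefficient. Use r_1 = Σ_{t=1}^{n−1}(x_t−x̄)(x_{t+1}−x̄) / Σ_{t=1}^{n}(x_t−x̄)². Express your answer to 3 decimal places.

0.417

Mean x̄ = (47 + 50 + 47 + 48 + 46 + 39 + 45 + 33 + 39 + 36 + 42)/11 = 42.9091
Numerator Σ_{t=1}^{10}(x_t−x̄)(x_{t+1}−x̄) = 125.6281
Denominator Σ(x_t−x̄)² = 300.9091
r_1 = 125.6281 / 300.9091 = 0.417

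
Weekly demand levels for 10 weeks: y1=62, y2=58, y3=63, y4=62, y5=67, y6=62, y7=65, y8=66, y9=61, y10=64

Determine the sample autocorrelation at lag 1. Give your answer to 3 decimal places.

Mean ȳ = (62 + 58 + 63 + 62 + 67 + 62 + 65 + 66 + 61 + 64)/10 = 63.0000
Numerator Σ_{t=1}^{9}(y_t−ȳ)(y_{t+1}−ȳ) = -7.0000
Denominator Σ(y_t−ȳ)² = 62.0000
r_1 = -7.0000 / 62.0000 = -0.113

-0.113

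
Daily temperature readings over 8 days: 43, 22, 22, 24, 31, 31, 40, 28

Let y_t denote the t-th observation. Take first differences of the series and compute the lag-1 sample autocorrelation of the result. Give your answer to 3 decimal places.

-0.087

First differences Δy: -21, 0, 2, 7, 0, 9, -12
Mean of differences = -2.1429
Numerator Σ(Δy_t−Δȳ)(Δy_{t+1}−Δȳ) = -60.0204
Denominator Σ(Δy_t−Δȳ)² = 686.8571
r_1(Δy) = -60.0204 / 686.8571 = -0.087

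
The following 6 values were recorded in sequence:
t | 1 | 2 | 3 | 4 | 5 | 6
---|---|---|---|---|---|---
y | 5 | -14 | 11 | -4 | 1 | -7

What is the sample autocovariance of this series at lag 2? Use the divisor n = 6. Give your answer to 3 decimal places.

Mean ȳ = (5 − 14 + 11 − 4 + 1 − 7)/6 = -1.3333
Σ_{t=1}^{4}(y_t−ȳ)(y_{t+2}−ȳ) = 155.7778
γ_2 = 155.7778 / 6 = 25.963

25.963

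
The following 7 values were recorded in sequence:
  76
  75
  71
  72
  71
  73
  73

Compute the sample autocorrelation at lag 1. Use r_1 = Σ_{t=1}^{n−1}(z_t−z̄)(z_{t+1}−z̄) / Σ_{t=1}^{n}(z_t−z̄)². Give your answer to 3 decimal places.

0.273

Mean z̄ = (76 + 75 + 71 + 72 + 71 + 73 + 73)/7 = 73.0000
Deviations from mean: 3.0000, 2.0000, -2.0000, -1.0000, -2.0000, 0.0000, 0.0000
Numerator Σ_{t=1}^{6}(z_t−z̄)(z_{t+1}−z̄) = 6.0000
Denominator Σ(z_t−z̄)² = 22.0000
r_1 = 6.0000 / 22.0000 = 0.273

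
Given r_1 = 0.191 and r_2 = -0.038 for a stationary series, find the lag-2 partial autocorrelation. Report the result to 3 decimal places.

-0.077

φ_{22} = (r_2 − r_1²) / (1 − r_1²)
r_1² = (0.191)² = 0.036481
Numerator = -0.038 − 0.0365 = -0.0745; denominator = 1 − 0.0365 = 0.9635
φ_{22} = -0.0745 / 0.9635 = -0.077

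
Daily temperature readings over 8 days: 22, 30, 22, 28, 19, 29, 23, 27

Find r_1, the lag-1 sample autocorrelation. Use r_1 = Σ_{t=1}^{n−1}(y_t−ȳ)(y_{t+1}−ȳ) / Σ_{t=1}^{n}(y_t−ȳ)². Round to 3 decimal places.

Mean ȳ = (22 + 30 + 22 + 28 + 19 + 29 + 23 + 27)/8 = 25.0000
Numerator Σ_{t=1}^{7}(y_t−ȳ)(y_{t+1}−ȳ) = -93.0000
Denominator Σ(y_t−ȳ)² = 112.0000
r_1 = -93.0000 / 112.0000 = -0.830

-0.830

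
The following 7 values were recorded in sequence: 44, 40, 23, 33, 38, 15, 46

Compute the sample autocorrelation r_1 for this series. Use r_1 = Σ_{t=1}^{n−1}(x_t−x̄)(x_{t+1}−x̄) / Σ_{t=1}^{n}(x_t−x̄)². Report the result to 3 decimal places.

Mean x̄ = (44 + 40 + 23 + 33 + 38 + 15 + 46)/7 = 34.1429
Deviations from mean: 9.8571, 5.8571, -11.1429, -1.1429, 3.8571, -19.1429, 11.8571
Σ(x_t−x̄)(x_{t+1}−x̄) = (57.7347) + (-65.2653) + (12.7347) + (-4.4082) + (-73.8367) + (-226.9796) = -300.0204
Denominator Σ(x_t−x̄)² = 778.8571
r_1 = -300.0204 / 778.8571 = -0.385

-0.385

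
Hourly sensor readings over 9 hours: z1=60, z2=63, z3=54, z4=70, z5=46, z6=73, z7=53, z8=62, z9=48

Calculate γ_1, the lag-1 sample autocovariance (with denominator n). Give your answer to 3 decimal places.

Mean z̄ = (60 + 63 + 54 + 70 + 46 + 73 + 53 + 62 + 48)/9 = 58.7778
Σ_{t=1}^{8}(z_t−z̄)(z_{t+1}−z̄) = -529.2716
γ_1 = -529.2716 / 9 = -58.808

-58.808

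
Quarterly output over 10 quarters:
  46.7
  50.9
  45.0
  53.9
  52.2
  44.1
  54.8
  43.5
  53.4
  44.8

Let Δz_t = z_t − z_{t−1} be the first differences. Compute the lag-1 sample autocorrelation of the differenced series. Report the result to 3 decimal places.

First differences Δz: 4.2, -5.9, 8.9, -1.7, -8.1, 10.7, -11.3, 9.9, -8.6
Mean of differences = -0.2111
Numerator Σ(Δz_t−Δz̄)(Δz_{t+1}−Δz̄) = -482.7568
Denominator Σ(Δz_t−Δz̄)² = 613.9089
r_1(Δz) = -482.7568 / 613.9089 = -0.786

-0.786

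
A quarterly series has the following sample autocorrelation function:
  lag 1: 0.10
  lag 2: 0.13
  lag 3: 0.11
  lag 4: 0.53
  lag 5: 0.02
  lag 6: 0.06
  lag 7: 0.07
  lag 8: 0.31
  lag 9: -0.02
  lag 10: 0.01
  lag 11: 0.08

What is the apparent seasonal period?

The largest autocorrelation is r_4 = 0.53, with a weaker echo at lag 8 (0.31); the remaining lags stay at or below 0.13.
The dominant spike at lag 4 indicates a seasonal period of 4.

4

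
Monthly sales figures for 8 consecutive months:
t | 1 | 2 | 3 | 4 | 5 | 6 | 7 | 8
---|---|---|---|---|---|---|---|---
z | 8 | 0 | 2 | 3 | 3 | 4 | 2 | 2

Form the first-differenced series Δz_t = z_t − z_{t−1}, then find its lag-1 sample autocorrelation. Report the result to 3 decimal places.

First differences Δz: -8, 2, 1, 0, 1, -2, 0
Mean of differences = -0.8571
Numerator Σ(Δz_t−Δz̄)(Δz_{t+1}−Δz̄) = -15.0204
Denominator Σ(Δz_t−Δz̄)² = 68.8571
r_1(Δz) = -15.0204 / 68.8571 = -0.218

-0.218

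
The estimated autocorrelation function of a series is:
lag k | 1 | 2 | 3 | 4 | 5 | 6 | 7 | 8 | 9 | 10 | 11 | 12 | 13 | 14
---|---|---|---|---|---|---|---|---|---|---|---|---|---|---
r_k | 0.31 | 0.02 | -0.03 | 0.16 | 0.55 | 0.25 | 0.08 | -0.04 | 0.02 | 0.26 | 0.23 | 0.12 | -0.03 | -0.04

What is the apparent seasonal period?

5

The largest autocorrelation is r_5 = 0.55; the remaining lags stay at or below 0.31. The elevated value at lag 1 (0.31), dropping to 0.02 at lag 2, reflects decaying short-term dependence rather than seasonality.
The dominant spike at lag 5 indicates a seasonal period of 5.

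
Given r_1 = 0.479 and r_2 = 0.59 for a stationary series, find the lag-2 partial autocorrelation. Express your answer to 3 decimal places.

φ_{22} = (r_2 − r_1²) / (1 − r_1²)
r_1² = (0.479)² = 0.229441
Numerator = 0.59 − 0.2294 = 0.3606; denominator = 1 − 0.2294 = 0.7706
φ_{22} = 0.3606 / 0.7706 = 0.468

0.468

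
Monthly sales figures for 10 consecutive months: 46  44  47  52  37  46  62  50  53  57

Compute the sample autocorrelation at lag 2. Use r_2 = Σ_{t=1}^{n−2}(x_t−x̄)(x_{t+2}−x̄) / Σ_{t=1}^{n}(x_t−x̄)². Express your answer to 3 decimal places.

-0.208

Mean x̄ = (46 + 44 + 47 + 52 + 37 + 46 + 62 + 50 + 53 + 57)/10 = 49.4000
Numerator Σ_{t=1}^{8}(x_t−x̄)(x_{t+2}−x̄) = -93.3200
Denominator Σ(x_t−x̄)² = 448.4000
r_2 = -93.3200 / 448.4000 = -0.208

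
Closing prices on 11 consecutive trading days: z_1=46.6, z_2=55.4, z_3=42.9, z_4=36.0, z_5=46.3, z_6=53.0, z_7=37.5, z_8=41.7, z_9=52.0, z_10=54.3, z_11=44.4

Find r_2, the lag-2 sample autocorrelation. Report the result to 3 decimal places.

Mean z̄ = (46.6 + 55.4 + 42.9 + 36.0 + 46.3 + 53.0 + 37.5 + 41.7 + 52.0 + 54.3 + 44.4)/11 = 46.3727
Numerator Σ_{t=1}^{9}(z_t−z̄)(z_{t+2}−z̄) = -291.3115
Denominator Σ(z_t−z̄)² = 444.0818
r_2 = -291.3115 / 444.0818 = -0.656

-0.656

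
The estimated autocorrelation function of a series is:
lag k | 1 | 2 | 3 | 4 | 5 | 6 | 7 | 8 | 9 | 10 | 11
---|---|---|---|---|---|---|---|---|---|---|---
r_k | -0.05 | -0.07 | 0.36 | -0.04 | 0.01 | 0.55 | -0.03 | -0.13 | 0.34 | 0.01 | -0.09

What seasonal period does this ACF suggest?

6

The largest autocorrelation is r_6 = 0.55; the remaining lags stay at or below 0.36.
The dominant spike at lag 6 indicates a seasonal period of 6.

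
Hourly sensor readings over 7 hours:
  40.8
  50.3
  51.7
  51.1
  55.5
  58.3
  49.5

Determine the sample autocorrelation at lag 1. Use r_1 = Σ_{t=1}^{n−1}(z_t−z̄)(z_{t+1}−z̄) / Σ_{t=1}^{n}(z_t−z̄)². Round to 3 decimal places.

0.159

Mean z̄ = (40.8 + 50.3 + 51.7 + 51.1 + 55.5 + 58.3 + 49.5)/7 = 51.0286
Deviations from mean: -10.2286, -0.7286, 0.6714, 0.0714, 4.4714, 7.2714, -1.5286
Numerator Σ_{t=1}^{6}(z_t−z̄)(z_{t+1}−z̄) = 28.7292
Denominator Σ(z_t−z̄)² = 180.8143
r_1 = 28.7292 / 180.8143 = 0.159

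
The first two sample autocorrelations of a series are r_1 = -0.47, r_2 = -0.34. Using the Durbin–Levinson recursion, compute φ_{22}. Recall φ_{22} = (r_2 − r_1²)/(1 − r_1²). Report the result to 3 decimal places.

-0.720

φ_{22} = (r_2 − r_1²) / (1 − r_1²)
r_1² = (-0.47)² = 0.2209
Numerator = -0.34 − 0.2209 = -0.5609; denominator = 1 − 0.2209 = 0.7791
φ_{22} = -0.5609 / 0.7791 = -0.720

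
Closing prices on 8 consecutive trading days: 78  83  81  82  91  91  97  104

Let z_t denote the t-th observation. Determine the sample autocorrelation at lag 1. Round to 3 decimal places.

0.514

Mean z̄ = (78 + 83 + 81 + 82 + 91 + 91 + 97 + 104)/8 = 88.3750
Σ(z_t−z̄)(z_{t+1}−z̄) = (55.7656) + (39.6406) + (47.0156) + (-16.7344) + (6.8906) + (22.6406) + (134.7656) = 289.9844
Denominator Σ(z_t−z̄)² = 563.8750
r_1 = 289.9844 / 563.8750 = 0.514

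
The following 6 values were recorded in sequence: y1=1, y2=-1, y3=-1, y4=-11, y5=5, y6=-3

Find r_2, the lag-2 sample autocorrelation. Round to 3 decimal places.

0.088

Mean ȳ = (1 − 1 − 1 − 11 + 5 − 3)/6 = -1.6667
Σ(y_t−ȳ)(y_{t+2}−ȳ) = (1.7778) + (-6.2222) + (4.4444) + (12.4444) = 12.4444
Denominator Σ(y_t−ȳ)² = 141.3333
r_2 = 12.4444 / 141.3333 = 0.088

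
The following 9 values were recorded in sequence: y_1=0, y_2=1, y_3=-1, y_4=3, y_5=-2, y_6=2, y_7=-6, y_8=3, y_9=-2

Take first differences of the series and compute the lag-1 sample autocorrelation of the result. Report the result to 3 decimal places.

First differences Δy: 1, -2, 4, -5, 4, -8, 9, -5
Mean of differences = -0.2500
Numerator Σ(Δy_t−Δȳ)(Δy_{t+1}−Δȳ) = -198.5625
Denominator Σ(Δy_t−Δȳ)² = 231.5000
r_1(Δy) = -198.5625 / 231.5000 = -0.858

-0.858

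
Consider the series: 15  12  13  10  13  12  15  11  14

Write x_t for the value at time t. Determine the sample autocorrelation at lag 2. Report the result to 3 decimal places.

Mean x̄ = (15 + 12 + 13 + 10 + 13 + 12 + 15 + 11 + 14)/9 = 12.7778
Σ(x_t−x̄)(x_{t+2}−x̄) = (0.4938) + (2.1605) + (0.0494) + (2.1605) + (0.4938) + (1.3827) + (2.7160) = 9.4568
Denominator Σ(x_t−x̄)² = 23.5556
r_2 = 9.4568 / 23.5556 = 0.401

0.401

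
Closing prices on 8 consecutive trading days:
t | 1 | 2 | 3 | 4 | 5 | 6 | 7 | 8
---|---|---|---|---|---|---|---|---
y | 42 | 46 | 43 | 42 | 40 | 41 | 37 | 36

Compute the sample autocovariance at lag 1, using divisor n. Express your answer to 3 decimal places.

Mean ȳ = (42 + 46 + 43 + 42 + 40 + 41 + 37 + 36)/8 = 40.8750
Deviations: 1.1250, 5.1250, 2.1250, 1.1250, -0.8750, 0.1250, -3.8750, -4.8750
Σ_{t=1}^{7}(y_t−ȳ)(y_{t+1}−ȳ) = 36.3594
γ_1 = 36.3594 / 8 = 4.545

4.545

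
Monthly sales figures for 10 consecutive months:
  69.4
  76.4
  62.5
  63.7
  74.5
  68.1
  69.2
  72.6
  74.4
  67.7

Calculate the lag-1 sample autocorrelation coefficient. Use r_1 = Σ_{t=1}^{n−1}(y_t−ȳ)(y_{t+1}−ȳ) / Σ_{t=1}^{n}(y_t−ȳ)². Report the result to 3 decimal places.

Mean ȳ = (69.4 + 76.4 + 62.5 + 63.7 + 74.5 + 68.1 + 69.2 + 72.6 + 74.4 + 67.7)/10 = 69.8500
Numerator Σ_{t=1}^{9}(y_t−ȳ)(y_{t+1}−ȳ) = -40.5425
Denominator Σ(y_t−ȳ)² = 192.9450
r_1 = -40.5425 / 192.9450 = -0.210

-0.210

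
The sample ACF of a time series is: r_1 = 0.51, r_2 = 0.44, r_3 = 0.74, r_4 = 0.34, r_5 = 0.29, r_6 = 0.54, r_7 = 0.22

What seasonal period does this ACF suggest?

The largest autocorrelation is r_3 = 0.74, with a weaker echo at lag 6 (0.54); the remaining lags stay at or below 0.51. The elevated value at lag 1 (0.51), dropping to 0.44 at lag 2, reflects decaying short-term dependence rather than seasonality.
The dominant spike at lag 3 indicates a seasonal period of 3.

3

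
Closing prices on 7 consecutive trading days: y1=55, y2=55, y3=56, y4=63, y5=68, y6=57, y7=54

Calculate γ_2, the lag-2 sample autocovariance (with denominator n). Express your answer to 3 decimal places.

-11.125

Mean ȳ = (55 + 55 + 56 + 63 + 68 + 57 + 54)/7 = 58.2857
Σ_{t=1}^{5}(y_t−ȳ)(y_{t+2}−ȳ) = -77.8776
γ_2 = -77.8776 / 7 = -11.125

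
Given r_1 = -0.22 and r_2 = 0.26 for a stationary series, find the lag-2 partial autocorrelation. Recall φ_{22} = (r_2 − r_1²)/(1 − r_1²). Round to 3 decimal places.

φ_{22} = (r_2 − r_1²) / (1 − r_1²)
r_1² = (-0.22)² = 0.0484
Numerator = 0.26 − 0.0484 = 0.2116; denominator = 1 − 0.0484 = 0.9516
φ_{22} = 0.2116 / 0.9516 = 0.222

0.222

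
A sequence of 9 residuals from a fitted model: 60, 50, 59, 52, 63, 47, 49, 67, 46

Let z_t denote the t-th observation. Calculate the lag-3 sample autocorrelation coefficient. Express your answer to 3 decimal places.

Mean z̄ = (60 + 50 + 59 + 52 + 63 + 47 + 49 + 67 + 46)/9 = 54.7778
Σ(z_t−z̄)(z_{t+3}−z̄) = (-14.5062) + (-39.2840) + (-32.8395) + (16.0494) + (100.4938) + (68.2716) = 98.1852
Denominator Σ(z_t−z̄)² = 463.5556
r_3 = 98.1852 / 463.5556 = 0.212

0.212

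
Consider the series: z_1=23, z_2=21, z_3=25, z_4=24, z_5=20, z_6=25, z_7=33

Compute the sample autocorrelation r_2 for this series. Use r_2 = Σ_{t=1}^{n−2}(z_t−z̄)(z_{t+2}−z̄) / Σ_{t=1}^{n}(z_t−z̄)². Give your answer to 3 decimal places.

-0.372

Mean z̄ = (23 + 21 + 25 + 24 + 20 + 25 + 33)/7 = 24.4286
Deviations from mean: -1.4286, -3.4286, 0.5714, -0.4286, -4.4286, 0.5714, 8.5714
Numerator Σ_{t=1}^{5}(z_t−z̄)(z_{t+2}−z̄) = -40.0816
Denominator Σ(z_t−z̄)² = 107.7143
r_2 = -40.0816 / 107.7143 = -0.372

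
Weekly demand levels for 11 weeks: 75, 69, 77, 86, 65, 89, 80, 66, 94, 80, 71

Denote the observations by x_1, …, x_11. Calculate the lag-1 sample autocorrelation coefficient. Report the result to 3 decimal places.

-0.437

Mean x̄ = (75 + 69 + 77 + 86 + 65 + 89 + 80 + 66 + 94 + 80 + 71)/11 = 77.4545
Numerator Σ_{t=1}^{10}(x_t−x̄)(x_{t+1}−x̄) = -393.1157
Denominator Σ(x_t−x̄)² = 898.7273
r_1 = -393.1157 / 898.7273 = -0.437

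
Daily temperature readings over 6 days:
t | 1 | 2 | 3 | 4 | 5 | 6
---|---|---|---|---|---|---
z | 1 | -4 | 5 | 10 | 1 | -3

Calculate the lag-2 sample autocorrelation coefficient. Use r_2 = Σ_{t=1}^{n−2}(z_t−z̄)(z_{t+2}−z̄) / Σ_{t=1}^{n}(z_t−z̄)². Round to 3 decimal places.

-0.669

Mean z̄ = (1 − 4 + 5 + 10 + 1 − 3)/6 = 1.6667
Deviations from mean: -0.6667, -5.6667, 3.3333, 8.3333, -0.6667, -4.6667
Numerator Σ_{t=1}^{4}(z_t−z̄)(z_{t+2}−z̄) = -90.5556
Denominator Σ(z_t−z̄)² = 135.3333
r_2 = -90.5556 / 135.3333 = -0.669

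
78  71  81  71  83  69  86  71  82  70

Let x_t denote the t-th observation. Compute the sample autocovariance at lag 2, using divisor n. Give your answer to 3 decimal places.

29.892

Mean x̄ = (78 + 71 + 81 + 71 + 83 + 69 + 86 + 71 + 82 + 70)/10 = 76.2000
Σ_{t=1}^{8}(x_t−x̄)(x_{t+2}−x̄) = 298.9200
γ_2 = 298.9200 / 10 = 29.892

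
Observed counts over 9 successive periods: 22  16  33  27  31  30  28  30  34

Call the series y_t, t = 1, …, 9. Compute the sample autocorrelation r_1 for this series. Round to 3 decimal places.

0.085

Mean ȳ = (22 + 16 + 33 + 27 + 31 + 30 + 28 + 30 + 34)/9 = 27.8889
Numerator Σ_{t=1}^{8}(y_t−ȳ)(y_{t+1}−ȳ) = 21.8765
Denominator Σ(y_t−ȳ)² = 258.8889
r_1 = 21.8765 / 258.8889 = 0.085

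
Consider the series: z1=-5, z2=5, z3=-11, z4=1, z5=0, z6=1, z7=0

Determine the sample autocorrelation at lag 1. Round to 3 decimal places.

Mean z̄ = (-5 + 5 − 11 + 1 + 0 + 1 + 0)/7 = -1.2857
Deviations from mean: -3.7143, 6.2857, -9.7143, 2.2857, 1.2857, 2.2857, 1.2857
Σ(z_t−z̄)(z_{t+1}−z̄) = (-23.3469) + (-61.0612) + (-22.2041) + (2.9388) + (2.9388) + (2.9388) = -97.7959
Denominator Σ(z_t−z̄)² = 161.4286
r_1 = -97.7959 / 161.4286 = -0.606

-0.606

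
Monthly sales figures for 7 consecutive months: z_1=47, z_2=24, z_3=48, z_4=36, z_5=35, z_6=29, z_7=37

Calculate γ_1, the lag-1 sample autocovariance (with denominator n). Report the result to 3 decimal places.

-38.822

Mean z̄ = (47 + 24 + 48 + 36 + 35 + 29 + 37)/7 = 36.5714
Deviations: 10.4286, -12.5714, 11.4286, -0.5714, -1.5714, -7.5714, 0.4286
Σ_{t=1}^{6}(z_t−z̄)(z_{t+1}−z̄) = -271.7551
γ_1 = -271.7551 / 7 = -38.822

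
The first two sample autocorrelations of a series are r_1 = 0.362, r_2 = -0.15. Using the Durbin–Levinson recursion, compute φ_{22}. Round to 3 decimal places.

-0.323

φ_{22} = (r_2 − r_1²) / (1 − r_1²)
r_1² = (0.362)² = 0.131044
Numerator = -0.15 − 0.1310 = -0.2810; denominator = 1 − 0.1310 = 0.8690
φ_{22} = -0.2810 / 0.8690 = -0.323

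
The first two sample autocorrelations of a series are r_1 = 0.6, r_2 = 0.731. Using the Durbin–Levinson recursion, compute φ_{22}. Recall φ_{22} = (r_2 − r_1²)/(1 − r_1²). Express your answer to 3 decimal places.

φ_{22} = (r_2 − r_1²) / (1 − r_1²)
r_1² = (0.6)² = 0.36
Numerator = 0.731 − 0.3600 = 0.3710; denominator = 1 − 0.3600 = 0.6400
φ_{22} = 0.3710 / 0.6400 = 0.580

0.580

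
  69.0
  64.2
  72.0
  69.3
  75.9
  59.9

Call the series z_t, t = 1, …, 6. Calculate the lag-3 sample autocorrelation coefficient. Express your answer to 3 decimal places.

-0.384

Mean z̄ = (69.0 + 64.2 + 72.0 + 69.3 + 75.9 + 59.9)/6 = 68.3833
Deviations from mean: 0.6167, -4.1833, 3.6167, 0.9167, 7.5167, -8.4833
Σ(z_t−z̄)(z_{t+3}−z̄) = (0.5653) + (-31.4447) + (-30.6814) = -61.5608
Denominator Σ(z_t−z̄)² = 160.2683
r_3 = -61.5608 / 160.2683 = -0.384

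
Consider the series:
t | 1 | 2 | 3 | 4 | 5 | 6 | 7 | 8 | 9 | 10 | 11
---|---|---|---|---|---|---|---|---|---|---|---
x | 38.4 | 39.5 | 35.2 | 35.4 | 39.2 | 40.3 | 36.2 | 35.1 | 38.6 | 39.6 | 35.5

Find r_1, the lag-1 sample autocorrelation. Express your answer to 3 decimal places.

-0.045

Mean x̄ = (38.4 + 39.5 + 35.2 + 35.4 + 39.2 + 40.3 + 36.2 + 35.1 + 38.6 + 39.6 + 35.5)/11 = 37.5455
Numerator Σ_{t=1}^{10}(x_t−x̄)(x_{t+1}−x̄) = -1.9048
Denominator Σ(x_t−x̄)² = 42.2873
r_1 = -1.9048 / 42.2873 = -0.045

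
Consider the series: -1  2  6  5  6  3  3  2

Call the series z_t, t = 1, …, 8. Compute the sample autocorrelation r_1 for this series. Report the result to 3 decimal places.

0.283

Mean z̄ = (-1 + 2 + 6 + 5 + 6 + 3 + 3 + 2)/8 = 3.2500
Deviations from mean: -4.2500, -1.2500, 2.7500, 1.7500, 2.7500, -0.2500, -0.2500, -1.2500
Σ(z_t−z̄)(z_{t+1}−z̄) = (5.3125) + (-3.4375) + (4.8125) + (4.8125) + (-0.6875) + (0.0625) + (0.3125) = 11.1875
Denominator Σ(z_t−z̄)² = 39.5000
r_1 = 11.1875 / 39.5000 = 0.283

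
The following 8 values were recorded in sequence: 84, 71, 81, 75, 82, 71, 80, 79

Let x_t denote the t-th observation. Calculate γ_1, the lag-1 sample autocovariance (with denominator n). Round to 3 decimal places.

-15.627

Mean x̄ = (84 + 71 + 81 + 75 + 82 + 71 + 80 + 79)/8 = 77.8750
Σ_{t=1}^{7}(x_t−x̄)(x_{t+1}−x̄) = -125.0156
γ_1 = -125.0156 / 8 = -15.627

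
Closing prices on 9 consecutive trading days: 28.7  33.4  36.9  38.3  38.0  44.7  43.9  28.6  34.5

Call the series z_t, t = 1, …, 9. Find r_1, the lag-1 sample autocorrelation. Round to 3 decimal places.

0.220

Mean z̄ = (28.7 + 33.4 + 36.9 + 38.3 + 38.0 + 44.7 + 43.9 + 28.6 + 34.5)/9 = 36.3333
Numerator Σ_{t=1}^{8}(z_t−z̄)(z_{t+1}−z̄) = 58.0356
Denominator Σ(z_t−z̄)² = 264.2600
r_1 = 58.0356 / 264.2600 = 0.220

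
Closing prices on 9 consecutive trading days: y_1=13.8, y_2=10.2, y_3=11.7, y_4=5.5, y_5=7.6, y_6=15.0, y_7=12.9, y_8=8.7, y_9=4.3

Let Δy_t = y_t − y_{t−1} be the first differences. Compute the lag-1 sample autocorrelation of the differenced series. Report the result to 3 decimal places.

First differences Δy: -3.6, 1.5, -6.2, 2.1, 7.4, -2.1, -4.2, -4.4
Mean of differences = -1.1875
Numerator Σ(Δy_t−Δȳ)(Δy_{t+1}−Δȳ) = -3.6114
Denominator Σ(Δy_t−Δȳ)² = 142.9488
r_1(Δy) = -3.6114 / 142.9488 = -0.025

-0.025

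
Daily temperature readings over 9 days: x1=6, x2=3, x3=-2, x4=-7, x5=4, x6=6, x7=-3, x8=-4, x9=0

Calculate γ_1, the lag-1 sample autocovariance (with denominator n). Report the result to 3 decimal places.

Mean x̄ = (6 + 3 − 2 − 7 + 4 + 6 − 3 − 4 + 0)/9 = 0.3333
Σ_{t=1}^{8}(x_t−x̄)(x_{t+1}−x̄) = 16.8889
γ_1 = 16.8889 / 9 = 1.877

1.877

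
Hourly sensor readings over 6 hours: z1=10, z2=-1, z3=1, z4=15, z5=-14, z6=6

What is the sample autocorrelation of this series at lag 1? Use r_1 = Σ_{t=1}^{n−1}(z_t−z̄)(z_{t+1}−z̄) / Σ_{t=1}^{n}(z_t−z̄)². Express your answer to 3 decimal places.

Mean z̄ = (10 − 1 + 1 + 15 − 14 + 6)/6 = 2.8333
Deviations from mean: 7.1667, -3.8333, -1.8333, 12.1667, -16.8333, 3.1667
Σ(z_t−z̄)(z_{t+1}−z̄) = (-27.4722) + (7.0278) + (-22.3056) + (-204.8056) + (-53.3056) = -300.8611
Denominator Σ(z_t−z̄)² = 510.8333
r_1 = -300.8611 / 510.8333 = -0.589

-0.589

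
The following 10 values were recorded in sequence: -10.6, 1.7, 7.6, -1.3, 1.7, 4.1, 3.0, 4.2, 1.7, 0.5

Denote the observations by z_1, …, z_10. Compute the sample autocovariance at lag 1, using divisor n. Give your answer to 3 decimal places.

-0.752

Mean z̄ = (-10.6 + 1.7 + 7.6 − 1.3 + 1.7 + 4.1 + 3.0 + 4.2 + 1.7 + 0.5)/10 = 1.2600
Σ_{t=1}^{9}(z_t−z̄)(z_{t+1}−z̄) = -7.5196
γ_1 = -7.5196 / 10 = -0.752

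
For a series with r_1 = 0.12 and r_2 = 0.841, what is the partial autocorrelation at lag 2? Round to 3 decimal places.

φ_{22} = (r_2 − r_1²) / (1 − r_1²)
r_1² = (0.12)² = 0.0144
Numerator = 0.841 − 0.0144 = 0.8266; denominator = 1 − 0.0144 = 0.9856
φ_{22} = 0.8266 / 0.9856 = 0.839

0.839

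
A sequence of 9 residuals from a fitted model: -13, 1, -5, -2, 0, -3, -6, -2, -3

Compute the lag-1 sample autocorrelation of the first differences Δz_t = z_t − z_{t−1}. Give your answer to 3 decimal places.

First differences Δz: 14, -6, 3, 2, -3, -3, 4, -1
Mean of differences = 1.2500
Numerator Σ(Δz_t−Δz̄)(Δz_{t+1}−Δz̄) = -106.8125
Denominator Σ(Δz_t−Δz̄)² = 267.5000
r_1(Δz) = -106.8125 / 267.5000 = -0.399

-0.399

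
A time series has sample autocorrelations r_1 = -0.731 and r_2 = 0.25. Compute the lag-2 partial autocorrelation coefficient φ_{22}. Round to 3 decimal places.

-0.611

φ_{22} = (r_2 − r_1²) / (1 − r_1²)
r_1² = (-0.731)² = 0.534361
Numerator = 0.25 − 0.5344 = -0.2844; denominator = 1 − 0.5344 = 0.4656
φ_{22} = -0.2844 / 0.4656 = -0.611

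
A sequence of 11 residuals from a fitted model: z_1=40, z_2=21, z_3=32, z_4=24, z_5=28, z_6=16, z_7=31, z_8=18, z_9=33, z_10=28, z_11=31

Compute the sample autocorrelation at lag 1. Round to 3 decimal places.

Mean z̄ = (40 + 21 + 32 + 24 + 28 + 16 + 31 + 18 + 33 + 28 + 31)/11 = 27.4545
Numerator Σ_{t=1}^{10}(z_t−z̄)(z_{t+1}−z̄) = -255.7521
Denominator Σ(z_t−z̄)² = 508.7273
r_1 = -255.7521 / 508.7273 = -0.503

-0.503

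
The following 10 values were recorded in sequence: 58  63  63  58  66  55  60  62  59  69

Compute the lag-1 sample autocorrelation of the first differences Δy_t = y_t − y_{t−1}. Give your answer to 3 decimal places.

-0.572

First differences Δy: 5, 0, -5, 8, -11, 5, 2, -3, 10
Mean of differences = 1.2222
Numerator Σ(Δy_t−Δȳ)(Δy_{t+1}−Δȳ) = -205.6049
Denominator Σ(Δy_t−Δȳ)² = 359.5556
r_1(Δy) = -205.6049 / 359.5556 = -0.572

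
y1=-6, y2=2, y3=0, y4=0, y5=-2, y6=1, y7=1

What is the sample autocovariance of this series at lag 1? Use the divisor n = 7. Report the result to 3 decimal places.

-1.822

Mean ȳ = (-6 + 2 + 0 + 0 − 2 + 1 + 1)/7 = -0.5714
Deviations: -5.4286, 2.5714, 0.5714, 0.5714, -1.4286, 1.5714, 1.5714
Σ_{t=1}^{6}(y_t−ȳ)(y_{t+1}−ȳ) = -12.7551
γ_1 = -12.7551 / 7 = -1.822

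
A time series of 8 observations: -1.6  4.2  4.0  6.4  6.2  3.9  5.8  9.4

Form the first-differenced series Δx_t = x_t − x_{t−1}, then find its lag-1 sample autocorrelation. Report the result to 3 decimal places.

First differences Δx: 5.8, -0.2, 2.4, -0.2, -2.3, 1.9, 3.6
Mean of differences = 1.5714
Numerator Σ(Δx_t−Δx̄)(Δx_{t+1}−Δx̄) = -4.1737
Denominator Σ(Δx_t−Δx̄)² = 44.0543
r_1(Δx) = -4.1737 / 44.0543 = -0.095

-0.095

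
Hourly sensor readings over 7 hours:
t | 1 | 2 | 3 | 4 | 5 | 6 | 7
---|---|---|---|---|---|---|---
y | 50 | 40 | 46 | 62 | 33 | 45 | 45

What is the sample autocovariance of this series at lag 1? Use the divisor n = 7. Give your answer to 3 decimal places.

-31.227

Mean ȳ = (50 + 40 + 46 + 62 + 33 + 45 + 45)/7 = 45.8571
Deviations: 4.1429, -5.8571, 0.1429, 16.1429, -12.8571, -0.8571, -0.8571
Σ_{t=1}^{6}(y_t−ȳ)(y_{t+1}−ȳ) = -218.5918
γ_1 = -218.5918 / 7 = -31.227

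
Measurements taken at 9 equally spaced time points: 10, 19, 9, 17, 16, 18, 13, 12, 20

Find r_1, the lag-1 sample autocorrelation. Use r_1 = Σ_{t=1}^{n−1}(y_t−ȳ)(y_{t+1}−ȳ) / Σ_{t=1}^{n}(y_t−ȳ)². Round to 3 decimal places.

-0.513

Mean ȳ = (10 + 19 + 9 + 17 + 16 + 18 + 13 + 12 + 20)/9 = 14.8889
Numerator Σ_{t=1}^{8}(y_t−ȳ)(y_{t+1}−ȳ) = -66.1235
Denominator Σ(y_t−ȳ)² = 128.8889
r_1 = -66.1235 / 128.8889 = -0.513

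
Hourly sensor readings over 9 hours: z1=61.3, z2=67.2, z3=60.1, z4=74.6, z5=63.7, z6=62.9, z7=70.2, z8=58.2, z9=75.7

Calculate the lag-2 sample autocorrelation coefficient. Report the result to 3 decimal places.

0.251

Mean z̄ = (61.3 + 67.2 + 60.1 + 74.6 + 63.7 + 62.9 + 70.2 + 58.2 + 75.7)/9 = 65.9889
Numerator Σ_{t=1}^{7}(z_t−z̄)(z_{t+2}−z̄) = 80.2364
Denominator Σ(z_t−z̄)² = 319.7689
r_2 = 80.2364 / 319.7689 = 0.251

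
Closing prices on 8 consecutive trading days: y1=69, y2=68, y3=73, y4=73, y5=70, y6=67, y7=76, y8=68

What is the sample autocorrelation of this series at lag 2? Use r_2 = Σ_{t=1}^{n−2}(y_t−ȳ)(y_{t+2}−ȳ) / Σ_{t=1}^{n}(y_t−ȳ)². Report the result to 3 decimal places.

-0.200

Mean ȳ = (69 + 68 + 73 + 73 + 70 + 67 + 76 + 68)/8 = 70.5000
Deviations from mean: -1.5000, -2.5000, 2.5000, 2.5000, -0.5000, -3.5000, 5.5000, -2.5000
Numerator Σ_{t=1}^{6}(y_t−ȳ)(y_{t+2}−ȳ) = -14.0000
Denominator Σ(y_t−ȳ)² = 70.0000
r_2 = -14.0000 / 70.0000 = -0.200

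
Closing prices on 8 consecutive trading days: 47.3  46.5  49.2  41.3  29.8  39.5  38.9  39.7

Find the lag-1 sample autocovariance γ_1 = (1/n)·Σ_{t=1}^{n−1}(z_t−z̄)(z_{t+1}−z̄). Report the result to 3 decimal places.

12.709

Mean z̄ = (47.3 + 46.5 + 49.2 + 41.3 + 29.8 + 39.5 + 38.9 + 39.7)/8 = 41.5250
Deviations: 5.7750, 4.9750, 7.6750, -0.2250, -11.7250, -2.0250, -2.6250, -1.8250
Σ_{t=1}^{7}(z_t−z̄)(z_{t+1}−z̄) = 101.6744
γ_1 = 101.6744 / 8 = 12.709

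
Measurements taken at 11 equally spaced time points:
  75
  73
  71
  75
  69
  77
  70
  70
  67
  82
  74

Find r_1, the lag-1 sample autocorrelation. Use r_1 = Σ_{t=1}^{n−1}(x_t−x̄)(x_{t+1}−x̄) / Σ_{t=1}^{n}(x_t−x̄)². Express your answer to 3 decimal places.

Mean x̄ = (75 + 73 + 71 + 75 + 69 + 77 + 70 + 70 + 67 + 82 + 74)/11 = 73.0000
Numerator Σ_{t=1}^{10}(x_t−x̄)(x_{t+1}−x̄) = -58.0000
Denominator Σ(x_t−x̄)² = 180.0000
r_1 = -58.0000 / 180.0000 = -0.322

-0.322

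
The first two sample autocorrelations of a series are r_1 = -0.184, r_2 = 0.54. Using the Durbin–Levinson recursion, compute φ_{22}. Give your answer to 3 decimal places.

0.524

φ_{22} = (r_2 − r_1²) / (1 − r_1²)
r_1² = (-0.184)² = 0.033856
Numerator = 0.54 − 0.0339 = 0.5061; denominator = 1 − 0.0339 = 0.9661
φ_{22} = 0.5061 / 0.9661 = 0.524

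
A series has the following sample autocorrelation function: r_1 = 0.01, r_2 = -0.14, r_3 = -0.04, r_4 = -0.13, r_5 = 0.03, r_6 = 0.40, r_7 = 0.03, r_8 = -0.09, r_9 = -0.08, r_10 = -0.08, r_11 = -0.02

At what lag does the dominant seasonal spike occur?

The largest autocorrelation is r_6 = 0.40; the remaining lags stay at or below 0.03.
The dominant spike at lag 6 indicates a seasonal period of 6.

6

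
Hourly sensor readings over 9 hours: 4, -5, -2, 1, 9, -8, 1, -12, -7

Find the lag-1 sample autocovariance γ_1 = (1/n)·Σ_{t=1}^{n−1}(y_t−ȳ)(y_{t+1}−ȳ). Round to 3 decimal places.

Mean ȳ = (4 − 5 − 2 + 1 + 9 − 8 + 1 − 12 − 7)/9 = -2.1111
Σ_{t=1}^{8}(y_t−ȳ)(y_{t+1}−ȳ) = -49.2346
γ_1 = -49.2346 / 9 = -5.471

-5.471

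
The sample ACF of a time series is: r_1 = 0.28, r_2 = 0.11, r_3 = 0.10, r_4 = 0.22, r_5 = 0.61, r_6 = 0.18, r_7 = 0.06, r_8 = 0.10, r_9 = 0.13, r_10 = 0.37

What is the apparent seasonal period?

5

The largest autocorrelation is r_5 = 0.61, with a weaker echo at lag 10 (0.37); the remaining lags stay at or below 0.28. The elevated value at lag 1 (0.28), dropping to 0.11 at lag 2, reflects decaying short-term dependence rather than seasonality.
The dominant spike at lag 5 indicates a seasonal period of 5.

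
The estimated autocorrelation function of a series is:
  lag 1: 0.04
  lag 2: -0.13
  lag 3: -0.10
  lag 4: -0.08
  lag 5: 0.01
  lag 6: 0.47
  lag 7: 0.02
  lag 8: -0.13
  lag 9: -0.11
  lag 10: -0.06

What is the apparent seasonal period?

The largest autocorrelation is r_6 = 0.47; the remaining lags stay at or below 0.04.
The dominant spike at lag 6 indicates a seasonal period of 6.

6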